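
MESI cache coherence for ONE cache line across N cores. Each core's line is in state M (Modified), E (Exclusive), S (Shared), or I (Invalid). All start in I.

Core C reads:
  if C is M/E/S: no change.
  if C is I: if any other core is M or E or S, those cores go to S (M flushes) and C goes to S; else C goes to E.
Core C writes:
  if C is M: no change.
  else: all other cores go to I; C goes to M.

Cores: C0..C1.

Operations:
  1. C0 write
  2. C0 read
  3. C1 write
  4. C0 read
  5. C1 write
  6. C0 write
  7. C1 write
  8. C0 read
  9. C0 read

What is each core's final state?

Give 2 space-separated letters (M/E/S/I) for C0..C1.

Op 1: C0 write [C0 write: invalidate none -> C0=M] -> [M,I]
Op 2: C0 read [C0 read: already in M, no change] -> [M,I]
Op 3: C1 write [C1 write: invalidate ['C0=M'] -> C1=M] -> [I,M]
Op 4: C0 read [C0 read from I: others=['C1=M'] -> C0=S, others downsized to S] -> [S,S]
Op 5: C1 write [C1 write: invalidate ['C0=S'] -> C1=M] -> [I,M]
Op 6: C0 write [C0 write: invalidate ['C1=M'] -> C0=M] -> [M,I]
Op 7: C1 write [C1 write: invalidate ['C0=M'] -> C1=M] -> [I,M]
Op 8: C0 read [C0 read from I: others=['C1=M'] -> C0=S, others downsized to S] -> [S,S]
Op 9: C0 read [C0 read: already in S, no change] -> [S,S]

Answer: S S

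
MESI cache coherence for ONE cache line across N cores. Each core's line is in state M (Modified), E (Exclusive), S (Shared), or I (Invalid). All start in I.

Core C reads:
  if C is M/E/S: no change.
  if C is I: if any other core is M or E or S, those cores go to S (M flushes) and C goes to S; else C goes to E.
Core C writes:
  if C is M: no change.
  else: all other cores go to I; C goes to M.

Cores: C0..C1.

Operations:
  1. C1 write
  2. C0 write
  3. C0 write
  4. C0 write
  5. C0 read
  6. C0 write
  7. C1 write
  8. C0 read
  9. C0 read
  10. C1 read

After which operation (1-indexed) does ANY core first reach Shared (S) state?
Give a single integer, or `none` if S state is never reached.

Op 1: C1 write [C1 write: invalidate none -> C1=M] -> [I,M]
Op 2: C0 write [C0 write: invalidate ['C1=M'] -> C0=M] -> [M,I]
Op 3: C0 write [C0 write: already M (modified), no change] -> [M,I]
Op 4: C0 write [C0 write: already M (modified), no change] -> [M,I]
Op 5: C0 read [C0 read: already in M, no change] -> [M,I]
Op 6: C0 write [C0 write: already M (modified), no change] -> [M,I]
Op 7: C1 write [C1 write: invalidate ['C0=M'] -> C1=M] -> [I,M]
Op 8: C0 read [C0 read from I: others=['C1=M'] -> C0=S, others downsized to S] -> [S,S]
  -> First S state at op 8; remaining ops need not be traced.

Answer: 8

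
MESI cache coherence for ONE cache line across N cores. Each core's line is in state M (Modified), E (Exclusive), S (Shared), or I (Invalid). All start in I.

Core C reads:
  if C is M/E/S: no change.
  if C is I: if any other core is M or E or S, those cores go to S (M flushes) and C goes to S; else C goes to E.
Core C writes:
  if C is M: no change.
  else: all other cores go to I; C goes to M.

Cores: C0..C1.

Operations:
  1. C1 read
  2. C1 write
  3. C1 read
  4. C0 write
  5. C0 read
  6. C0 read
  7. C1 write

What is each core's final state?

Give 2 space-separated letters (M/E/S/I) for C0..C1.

Answer: I M

Derivation:
Op 1: C1 read [C1 read from I: no other sharers -> C1=E (exclusive)] -> [I,E]
Op 2: C1 write [C1 write: invalidate none -> C1=M] -> [I,M]
Op 3: C1 read [C1 read: already in M, no change] -> [I,M]
Op 4: C0 write [C0 write: invalidate ['C1=M'] -> C0=M] -> [M,I]
Op 5: C0 read [C0 read: already in M, no change] -> [M,I]
Op 6: C0 read [C0 read: already in M, no change] -> [M,I]
Op 7: C1 write [C1 write: invalidate ['C0=M'] -> C1=M] -> [I,M]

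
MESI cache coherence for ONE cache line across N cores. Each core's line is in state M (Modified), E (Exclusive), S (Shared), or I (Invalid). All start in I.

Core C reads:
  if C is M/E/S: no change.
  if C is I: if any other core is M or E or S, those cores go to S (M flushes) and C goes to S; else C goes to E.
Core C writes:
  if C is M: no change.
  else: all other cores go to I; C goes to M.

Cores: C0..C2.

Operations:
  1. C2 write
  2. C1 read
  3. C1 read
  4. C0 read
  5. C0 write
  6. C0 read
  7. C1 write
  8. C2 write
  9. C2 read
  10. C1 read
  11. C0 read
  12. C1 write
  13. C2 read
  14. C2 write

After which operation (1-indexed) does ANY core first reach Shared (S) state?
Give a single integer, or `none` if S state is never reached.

Answer: 2

Derivation:
Op 1: C2 write [C2 write: invalidate none -> C2=M] -> [I,I,M]
Op 2: C1 read [C1 read from I: others=['C2=M'] -> C1=S, others downsized to S] -> [I,S,S]
  -> First S state at op 2; remaining ops need not be traced.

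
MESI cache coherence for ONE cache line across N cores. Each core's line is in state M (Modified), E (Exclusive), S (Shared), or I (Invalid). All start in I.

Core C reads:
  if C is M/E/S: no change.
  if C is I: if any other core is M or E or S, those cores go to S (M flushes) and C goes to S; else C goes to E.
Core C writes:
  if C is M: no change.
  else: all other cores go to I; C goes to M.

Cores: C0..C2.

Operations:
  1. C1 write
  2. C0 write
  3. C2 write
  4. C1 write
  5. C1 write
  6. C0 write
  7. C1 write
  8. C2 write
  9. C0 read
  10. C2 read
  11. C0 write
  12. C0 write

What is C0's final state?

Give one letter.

Answer: M

Derivation:
Op 1: C1 write [C1 write: invalidate none -> C1=M] -> [I,M,I]
Op 2: C0 write [C0 write: invalidate ['C1=M'] -> C0=M] -> [M,I,I]
Op 3: C2 write [C2 write: invalidate ['C0=M'] -> C2=M] -> [I,I,M]
Op 4: C1 write [C1 write: invalidate ['C2=M'] -> C1=M] -> [I,M,I]
Op 5: C1 write [C1 write: already M (modified), no change] -> [I,M,I]
Op 6: C0 write [C0 write: invalidate ['C1=M'] -> C0=M] -> [M,I,I]
Op 7: C1 write [C1 write: invalidate ['C0=M'] -> C1=M] -> [I,M,I]
Op 8: C2 write [C2 write: invalidate ['C1=M'] -> C2=M] -> [I,I,M]
Op 9: C0 read [C0 read from I: others=['C2=M'] -> C0=S, others downsized to S] -> [S,I,S]
Op 10: C2 read [C2 read: already in S, no change] -> [S,I,S]
Op 11: C0 write [C0 write: invalidate ['C2=S'] -> C0=M] -> [M,I,I]
Op 12: C0 write [C0 write: already M (modified), no change] -> [M,I,I]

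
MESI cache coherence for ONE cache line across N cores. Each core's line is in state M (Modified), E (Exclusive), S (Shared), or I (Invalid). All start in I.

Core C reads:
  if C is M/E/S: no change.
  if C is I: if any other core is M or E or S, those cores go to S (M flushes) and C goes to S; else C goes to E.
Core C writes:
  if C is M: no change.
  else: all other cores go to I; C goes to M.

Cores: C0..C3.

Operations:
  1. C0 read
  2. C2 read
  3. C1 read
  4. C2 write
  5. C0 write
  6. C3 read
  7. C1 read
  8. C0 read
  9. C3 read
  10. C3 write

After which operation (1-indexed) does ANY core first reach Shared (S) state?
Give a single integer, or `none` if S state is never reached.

Op 1: C0 read [C0 read from I: no other sharers -> C0=E (exclusive)] -> [E,I,I,I]
Op 2: C2 read [C2 read from I: others=['C0=E'] -> C2=S, others downsized to S] -> [S,I,S,I]
  -> First S state at op 2; remaining ops need not be traced.

Answer: 2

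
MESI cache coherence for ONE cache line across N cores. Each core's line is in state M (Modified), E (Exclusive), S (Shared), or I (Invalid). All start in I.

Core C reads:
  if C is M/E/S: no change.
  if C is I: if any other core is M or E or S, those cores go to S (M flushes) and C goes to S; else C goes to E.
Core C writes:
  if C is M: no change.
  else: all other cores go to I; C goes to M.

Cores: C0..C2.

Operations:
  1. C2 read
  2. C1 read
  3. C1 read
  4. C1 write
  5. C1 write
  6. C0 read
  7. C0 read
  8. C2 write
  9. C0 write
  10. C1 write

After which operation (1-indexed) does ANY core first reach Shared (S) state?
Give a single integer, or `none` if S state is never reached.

Op 1: C2 read [C2 read from I: no other sharers -> C2=E (exclusive)] -> [I,I,E]
Op 2: C1 read [C1 read from I: others=['C2=E'] -> C1=S, others downsized to S] -> [I,S,S]
  -> First S state at op 2; remaining ops need not be traced.

Answer: 2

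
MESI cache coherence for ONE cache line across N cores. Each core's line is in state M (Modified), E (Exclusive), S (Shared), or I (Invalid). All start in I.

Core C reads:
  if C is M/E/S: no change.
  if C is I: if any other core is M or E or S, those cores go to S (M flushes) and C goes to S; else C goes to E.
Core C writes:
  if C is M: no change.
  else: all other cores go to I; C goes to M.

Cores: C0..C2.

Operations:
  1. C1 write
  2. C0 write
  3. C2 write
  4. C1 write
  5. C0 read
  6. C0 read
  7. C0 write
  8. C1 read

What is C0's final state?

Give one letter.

Answer: S

Derivation:
Op 1: C1 write [C1 write: invalidate none -> C1=M] -> [I,M,I]
Op 2: C0 write [C0 write: invalidate ['C1=M'] -> C0=M] -> [M,I,I]
Op 3: C2 write [C2 write: invalidate ['C0=M'] -> C2=M] -> [I,I,M]
Op 4: C1 write [C1 write: invalidate ['C2=M'] -> C1=M] -> [I,M,I]
Op 5: C0 read [C0 read from I: others=['C1=M'] -> C0=S, others downsized to S] -> [S,S,I]
Op 6: C0 read [C0 read: already in S, no change] -> [S,S,I]
Op 7: C0 write [C0 write: invalidate ['C1=S'] -> C0=M] -> [M,I,I]
Op 8: C1 read [C1 read from I: others=['C0=M'] -> C1=S, others downsized to S] -> [S,S,I]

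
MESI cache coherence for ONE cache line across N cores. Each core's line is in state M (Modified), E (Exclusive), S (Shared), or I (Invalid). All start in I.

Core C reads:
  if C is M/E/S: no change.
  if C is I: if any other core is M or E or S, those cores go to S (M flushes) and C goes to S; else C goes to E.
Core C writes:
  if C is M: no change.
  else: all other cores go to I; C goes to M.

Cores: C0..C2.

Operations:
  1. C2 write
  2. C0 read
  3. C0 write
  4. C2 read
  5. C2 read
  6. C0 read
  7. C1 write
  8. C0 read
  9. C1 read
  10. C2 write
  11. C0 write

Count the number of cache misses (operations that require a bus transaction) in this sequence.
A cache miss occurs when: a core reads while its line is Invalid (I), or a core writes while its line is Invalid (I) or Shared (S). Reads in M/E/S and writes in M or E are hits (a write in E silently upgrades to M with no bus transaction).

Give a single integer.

Answer: 8

Derivation:
Op 1: C2 write [C2 write: invalidate none -> C2=M] -> [I,I,M] [MISS #1: write from I]
Op 2: C0 read [C0 read from I: others=['C2=M'] -> C0=S, others downsized to S] -> [S,I,S] [MISS #2: read from I]
Op 3: C0 write [C0 write: invalidate ['C2=S'] -> C0=M] -> [M,I,I] [MISS #3: write from S]
Op 4: C2 read [C2 read from I: others=['C0=M'] -> C2=S, others downsized to S] -> [S,I,S] [MISS #4: read from I]
Op 5: C2 read [C2 read: already in S, no change] -> [S,I,S] [hit: read from S]
Op 6: C0 read [C0 read: already in S, no change] -> [S,I,S] [hit: read from S]
Op 7: C1 write [C1 write: invalidate ['C0=S', 'C2=S'] -> C1=M] -> [I,M,I] [MISS #5: write from I]
Op 8: C0 read [C0 read from I: others=['C1=M'] -> C0=S, others downsized to S] -> [S,S,I] [MISS #6: read from I]
Op 9: C1 read [C1 read: already in S, no change] -> [S,S,I] [hit: read from S]
Op 10: C2 write [C2 write: invalidate ['C0=S', 'C1=S'] -> C2=M] -> [I,I,M] [MISS #7: write from I]
Op 11: C0 write [C0 write: invalidate ['C2=M'] -> C0=M] -> [M,I,I] [MISS #8: write from I]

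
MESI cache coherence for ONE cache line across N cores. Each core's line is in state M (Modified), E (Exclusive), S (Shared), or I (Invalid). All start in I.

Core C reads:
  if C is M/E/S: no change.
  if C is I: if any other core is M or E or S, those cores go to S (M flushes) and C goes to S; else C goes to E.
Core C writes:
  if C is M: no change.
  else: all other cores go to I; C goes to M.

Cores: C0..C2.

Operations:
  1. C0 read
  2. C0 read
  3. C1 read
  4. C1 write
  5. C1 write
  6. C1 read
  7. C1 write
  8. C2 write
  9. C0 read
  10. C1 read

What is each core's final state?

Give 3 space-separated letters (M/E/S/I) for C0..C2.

Answer: S S S

Derivation:
Op 1: C0 read [C0 read from I: no other sharers -> C0=E (exclusive)] -> [E,I,I]
Op 2: C0 read [C0 read: already in E, no change] -> [E,I,I]
Op 3: C1 read [C1 read from I: others=['C0=E'] -> C1=S, others downsized to S] -> [S,S,I]
Op 4: C1 write [C1 write: invalidate ['C0=S'] -> C1=M] -> [I,M,I]
Op 5: C1 write [C1 write: already M (modified), no change] -> [I,M,I]
Op 6: C1 read [C1 read: already in M, no change] -> [I,M,I]
Op 7: C1 write [C1 write: already M (modified), no change] -> [I,M,I]
Op 8: C2 write [C2 write: invalidate ['C1=M'] -> C2=M] -> [I,I,M]
Op 9: C0 read [C0 read from I: others=['C2=M'] -> C0=S, others downsized to S] -> [S,I,S]
Op 10: C1 read [C1 read from I: others=['C0=S', 'C2=S'] -> C1=S, others downsized to S] -> [S,S,S]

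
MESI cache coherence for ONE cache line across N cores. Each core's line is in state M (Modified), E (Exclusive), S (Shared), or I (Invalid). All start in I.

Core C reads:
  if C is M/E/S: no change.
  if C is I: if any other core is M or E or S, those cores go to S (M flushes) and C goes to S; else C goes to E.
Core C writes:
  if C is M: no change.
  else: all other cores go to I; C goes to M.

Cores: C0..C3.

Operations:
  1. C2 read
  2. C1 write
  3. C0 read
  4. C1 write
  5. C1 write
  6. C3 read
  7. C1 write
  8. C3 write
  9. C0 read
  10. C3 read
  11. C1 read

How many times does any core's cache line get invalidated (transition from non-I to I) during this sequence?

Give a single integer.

Answer: 4

Derivation:
Op 1: C2 read [C2 read from I: no other sharers -> C2=E (exclusive)] -> [I,I,E,I] (invalidations this op: 0; running total: 0)
Op 2: C1 write [C1 write: invalidate ['C2=E'] -> C1=M] -> [I,M,I,I] (invalidations this op: 1; running total: 1)
Op 3: C0 read [C0 read from I: others=['C1=M'] -> C0=S, others downsized to S] -> [S,S,I,I] (invalidations this op: 0; running total: 1)
Op 4: C1 write [C1 write: invalidate ['C0=S'] -> C1=M] -> [I,M,I,I] (invalidations this op: 1; running total: 2)
Op 5: C1 write [C1 write: already M (modified), no change] -> [I,M,I,I] (invalidations this op: 0; running total: 2)
Op 6: C3 read [C3 read from I: others=['C1=M'] -> C3=S, others downsized to S] -> [I,S,I,S] (invalidations this op: 0; running total: 2)
Op 7: C1 write [C1 write: invalidate ['C3=S'] -> C1=M] -> [I,M,I,I] (invalidations this op: 1; running total: 3)
Op 8: C3 write [C3 write: invalidate ['C1=M'] -> C3=M] -> [I,I,I,M] (invalidations this op: 1; running total: 4)
Op 9: C0 read [C0 read from I: others=['C3=M'] -> C0=S, others downsized to S] -> [S,I,I,S] (invalidations this op: 0; running total: 4)
Op 10: C3 read [C3 read: already in S, no change] -> [S,I,I,S] (invalidations this op: 0; running total: 4)
Op 11: C1 read [C1 read from I: others=['C0=S', 'C3=S'] -> C1=S, others downsized to S] -> [S,S,I,S] (invalidations this op: 0; running total: 4)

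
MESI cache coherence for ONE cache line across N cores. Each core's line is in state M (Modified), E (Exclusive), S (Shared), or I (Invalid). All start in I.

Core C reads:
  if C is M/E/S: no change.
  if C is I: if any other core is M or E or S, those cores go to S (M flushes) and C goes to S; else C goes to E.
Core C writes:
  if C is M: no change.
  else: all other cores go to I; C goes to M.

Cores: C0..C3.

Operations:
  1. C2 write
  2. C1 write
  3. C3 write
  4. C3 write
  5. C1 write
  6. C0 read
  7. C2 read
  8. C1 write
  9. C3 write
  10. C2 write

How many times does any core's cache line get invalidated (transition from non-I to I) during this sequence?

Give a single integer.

Op 1: C2 write [C2 write: invalidate none -> C2=M] -> [I,I,M,I] (invalidations this op: 0; running total: 0)
Op 2: C1 write [C1 write: invalidate ['C2=M'] -> C1=M] -> [I,M,I,I] (invalidations this op: 1; running total: 1)
Op 3: C3 write [C3 write: invalidate ['C1=M'] -> C3=M] -> [I,I,I,M] (invalidations this op: 1; running total: 2)
Op 4: C3 write [C3 write: already M (modified), no change] -> [I,I,I,M] (invalidations this op: 0; running total: 2)
Op 5: C1 write [C1 write: invalidate ['C3=M'] -> C1=M] -> [I,M,I,I] (invalidations this op: 1; running total: 3)
Op 6: C0 read [C0 read from I: others=['C1=M'] -> C0=S, others downsized to S] -> [S,S,I,I] (invalidations this op: 0; running total: 3)
Op 7: C2 read [C2 read from I: others=['C0=S', 'C1=S'] -> C2=S, others downsized to S] -> [S,S,S,I] (invalidations this op: 0; running total: 3)
Op 8: C1 write [C1 write: invalidate ['C0=S', 'C2=S'] -> C1=M] -> [I,M,I,I] (invalidations this op: 2; running total: 5)
Op 9: C3 write [C3 write: invalidate ['C1=M'] -> C3=M] -> [I,I,I,M] (invalidations this op: 1; running total: 6)
Op 10: C2 write [C2 write: invalidate ['C3=M'] -> C2=M] -> [I,I,M,I] (invalidations this op: 1; running total: 7)

Answer: 7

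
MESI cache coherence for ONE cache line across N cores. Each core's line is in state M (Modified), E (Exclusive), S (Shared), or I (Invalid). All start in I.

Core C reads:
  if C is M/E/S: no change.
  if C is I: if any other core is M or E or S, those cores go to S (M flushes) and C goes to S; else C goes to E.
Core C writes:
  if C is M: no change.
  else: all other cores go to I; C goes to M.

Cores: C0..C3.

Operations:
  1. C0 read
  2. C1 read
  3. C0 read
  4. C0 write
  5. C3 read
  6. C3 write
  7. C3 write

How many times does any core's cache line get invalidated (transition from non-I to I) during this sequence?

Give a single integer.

Op 1: C0 read [C0 read from I: no other sharers -> C0=E (exclusive)] -> [E,I,I,I] (invalidations this op: 0; running total: 0)
Op 2: C1 read [C1 read from I: others=['C0=E'] -> C1=S, others downsized to S] -> [S,S,I,I] (invalidations this op: 0; running total: 0)
Op 3: C0 read [C0 read: already in S, no change] -> [S,S,I,I] (invalidations this op: 0; running total: 0)
Op 4: C0 write [C0 write: invalidate ['C1=S'] -> C0=M] -> [M,I,I,I] (invalidations this op: 1; running total: 1)
Op 5: C3 read [C3 read from I: others=['C0=M'] -> C3=S, others downsized to S] -> [S,I,I,S] (invalidations this op: 0; running total: 1)
Op 6: C3 write [C3 write: invalidate ['C0=S'] -> C3=M] -> [I,I,I,M] (invalidations this op: 1; running total: 2)
Op 7: C3 write [C3 write: already M (modified), no change] -> [I,I,I,M] (invalidations this op: 0; running total: 2)

Answer: 2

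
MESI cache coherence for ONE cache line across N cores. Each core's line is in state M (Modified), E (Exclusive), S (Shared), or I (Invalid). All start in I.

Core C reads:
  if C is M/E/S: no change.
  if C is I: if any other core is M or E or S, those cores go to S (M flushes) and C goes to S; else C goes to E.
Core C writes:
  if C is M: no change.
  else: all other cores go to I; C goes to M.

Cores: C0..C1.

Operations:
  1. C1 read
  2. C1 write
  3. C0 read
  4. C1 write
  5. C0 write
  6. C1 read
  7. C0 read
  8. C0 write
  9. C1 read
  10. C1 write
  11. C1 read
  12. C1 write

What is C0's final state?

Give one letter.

Op 1: C1 read [C1 read from I: no other sharers -> C1=E (exclusive)] -> [I,E]
Op 2: C1 write [C1 write: invalidate none -> C1=M] -> [I,M]
Op 3: C0 read [C0 read from I: others=['C1=M'] -> C0=S, others downsized to S] -> [S,S]
Op 4: C1 write [C1 write: invalidate ['C0=S'] -> C1=M] -> [I,M]
Op 5: C0 write [C0 write: invalidate ['C1=M'] -> C0=M] -> [M,I]
Op 6: C1 read [C1 read from I: others=['C0=M'] -> C1=S, others downsized to S] -> [S,S]
Op 7: C0 read [C0 read: already in S, no change] -> [S,S]
Op 8: C0 write [C0 write: invalidate ['C1=S'] -> C0=M] -> [M,I]
Op 9: C1 read [C1 read from I: others=['C0=M'] -> C1=S, others downsized to S] -> [S,S]
Op 10: C1 write [C1 write: invalidate ['C0=S'] -> C1=M] -> [I,M]
Op 11: C1 read [C1 read: already in M, no change] -> [I,M]
Op 12: C1 write [C1 write: already M (modified), no change] -> [I,M]

Answer: I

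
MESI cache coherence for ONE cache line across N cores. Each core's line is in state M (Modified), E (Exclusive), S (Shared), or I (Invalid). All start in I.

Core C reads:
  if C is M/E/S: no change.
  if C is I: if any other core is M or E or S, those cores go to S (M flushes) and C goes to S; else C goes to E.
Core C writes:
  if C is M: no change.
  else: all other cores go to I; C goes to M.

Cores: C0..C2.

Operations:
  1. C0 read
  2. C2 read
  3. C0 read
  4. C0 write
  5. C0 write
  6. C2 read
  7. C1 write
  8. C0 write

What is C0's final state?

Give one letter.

Op 1: C0 read [C0 read from I: no other sharers -> C0=E (exclusive)] -> [E,I,I]
Op 2: C2 read [C2 read from I: others=['C0=E'] -> C2=S, others downsized to S] -> [S,I,S]
Op 3: C0 read [C0 read: already in S, no change] -> [S,I,S]
Op 4: C0 write [C0 write: invalidate ['C2=S'] -> C0=M] -> [M,I,I]
Op 5: C0 write [C0 write: already M (modified), no change] -> [M,I,I]
Op 6: C2 read [C2 read from I: others=['C0=M'] -> C2=S, others downsized to S] -> [S,I,S]
Op 7: C1 write [C1 write: invalidate ['C0=S', 'C2=S'] -> C1=M] -> [I,M,I]
Op 8: C0 write [C0 write: invalidate ['C1=M'] -> C0=M] -> [M,I,I]

Answer: M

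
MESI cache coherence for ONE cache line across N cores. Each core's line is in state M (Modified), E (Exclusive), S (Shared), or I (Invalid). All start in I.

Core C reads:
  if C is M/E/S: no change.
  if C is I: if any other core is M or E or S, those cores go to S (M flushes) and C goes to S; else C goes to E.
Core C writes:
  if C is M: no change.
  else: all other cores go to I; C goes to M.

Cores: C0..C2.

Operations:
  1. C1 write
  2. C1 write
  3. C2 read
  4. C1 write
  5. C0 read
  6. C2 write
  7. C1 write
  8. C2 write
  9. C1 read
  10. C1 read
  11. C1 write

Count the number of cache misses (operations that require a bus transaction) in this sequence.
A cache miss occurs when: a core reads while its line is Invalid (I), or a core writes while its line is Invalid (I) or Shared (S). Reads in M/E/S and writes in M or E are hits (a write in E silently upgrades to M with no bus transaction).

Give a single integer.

Op 1: C1 write [C1 write: invalidate none -> C1=M] -> [I,M,I] [MISS #1: write from I]
Op 2: C1 write [C1 write: already M (modified), no change] -> [I,M,I] [hit: write from M]
Op 3: C2 read [C2 read from I: others=['C1=M'] -> C2=S, others downsized to S] -> [I,S,S] [MISS #2: read from I]
Op 4: C1 write [C1 write: invalidate ['C2=S'] -> C1=M] -> [I,M,I] [MISS #3: write from S]
Op 5: C0 read [C0 read from I: others=['C1=M'] -> C0=S, others downsized to S] -> [S,S,I] [MISS #4: read from I]
Op 6: C2 write [C2 write: invalidate ['C0=S', 'C1=S'] -> C2=M] -> [I,I,M] [MISS #5: write from I]
Op 7: C1 write [C1 write: invalidate ['C2=M'] -> C1=M] -> [I,M,I] [MISS #6: write from I]
Op 8: C2 write [C2 write: invalidate ['C1=M'] -> C2=M] -> [I,I,M] [MISS #7: write from I]
Op 9: C1 read [C1 read from I: others=['C2=M'] -> C1=S, others downsized to S] -> [I,S,S] [MISS #8: read from I]
Op 10: C1 read [C1 read: already in S, no change] -> [I,S,S] [hit: read from S]
Op 11: C1 write [C1 write: invalidate ['C2=S'] -> C1=M] -> [I,M,I] [MISS #9: write from S]

Answer: 9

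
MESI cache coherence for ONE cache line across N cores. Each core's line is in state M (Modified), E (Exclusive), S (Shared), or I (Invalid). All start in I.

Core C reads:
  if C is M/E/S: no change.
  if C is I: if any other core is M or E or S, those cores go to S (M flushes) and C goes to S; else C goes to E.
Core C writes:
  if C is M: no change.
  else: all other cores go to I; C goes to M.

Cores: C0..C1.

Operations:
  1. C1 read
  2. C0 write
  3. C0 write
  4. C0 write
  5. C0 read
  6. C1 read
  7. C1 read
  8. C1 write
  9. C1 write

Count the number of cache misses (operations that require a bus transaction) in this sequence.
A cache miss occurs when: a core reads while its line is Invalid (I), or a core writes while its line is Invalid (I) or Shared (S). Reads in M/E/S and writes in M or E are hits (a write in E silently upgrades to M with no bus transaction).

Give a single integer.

Op 1: C1 read [C1 read from I: no other sharers -> C1=E (exclusive)] -> [I,E] [MISS #1: read from I]
Op 2: C0 write [C0 write: invalidate ['C1=E'] -> C0=M] -> [M,I] [MISS #2: write from I]
Op 3: C0 write [C0 write: already M (modified), no change] -> [M,I] [hit: write from M]
Op 4: C0 write [C0 write: already M (modified), no change] -> [M,I] [hit: write from M]
Op 5: C0 read [C0 read: already in M, no change] -> [M,I] [hit: read from M]
Op 6: C1 read [C1 read from I: others=['C0=M'] -> C1=S, others downsized to S] -> [S,S] [MISS #3: read from I]
Op 7: C1 read [C1 read: already in S, no change] -> [S,S] [hit: read from S]
Op 8: C1 write [C1 write: invalidate ['C0=S'] -> C1=M] -> [I,M] [MISS #4: write from S]
Op 9: C1 write [C1 write: already M (modified), no change] -> [I,M] [hit: write from M]

Answer: 4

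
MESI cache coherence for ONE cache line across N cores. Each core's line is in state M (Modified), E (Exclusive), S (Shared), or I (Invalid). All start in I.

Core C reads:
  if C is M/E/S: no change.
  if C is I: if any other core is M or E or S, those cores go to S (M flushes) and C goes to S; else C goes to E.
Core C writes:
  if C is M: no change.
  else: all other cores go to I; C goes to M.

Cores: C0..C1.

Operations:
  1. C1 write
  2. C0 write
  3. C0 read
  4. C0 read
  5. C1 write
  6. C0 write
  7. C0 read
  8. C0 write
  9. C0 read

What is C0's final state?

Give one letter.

Answer: M

Derivation:
Op 1: C1 write [C1 write: invalidate none -> C1=M] -> [I,M]
Op 2: C0 write [C0 write: invalidate ['C1=M'] -> C0=M] -> [M,I]
Op 3: C0 read [C0 read: already in M, no change] -> [M,I]
Op 4: C0 read [C0 read: already in M, no change] -> [M,I]
Op 5: C1 write [C1 write: invalidate ['C0=M'] -> C1=M] -> [I,M]
Op 6: C0 write [C0 write: invalidate ['C1=M'] -> C0=M] -> [M,I]
Op 7: C0 read [C0 read: already in M, no change] -> [M,I]
Op 8: C0 write [C0 write: already M (modified), no change] -> [M,I]
Op 9: C0 read [C0 read: already in M, no change] -> [M,I]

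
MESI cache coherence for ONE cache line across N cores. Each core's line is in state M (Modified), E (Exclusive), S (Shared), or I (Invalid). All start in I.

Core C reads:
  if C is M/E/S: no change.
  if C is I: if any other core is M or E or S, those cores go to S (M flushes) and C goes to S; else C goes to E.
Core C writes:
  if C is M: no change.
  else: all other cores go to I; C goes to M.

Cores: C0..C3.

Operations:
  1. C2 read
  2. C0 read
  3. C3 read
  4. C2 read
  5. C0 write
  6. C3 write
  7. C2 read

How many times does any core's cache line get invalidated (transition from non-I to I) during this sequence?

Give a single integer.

Answer: 3

Derivation:
Op 1: C2 read [C2 read from I: no other sharers -> C2=E (exclusive)] -> [I,I,E,I] (invalidations this op: 0; running total: 0)
Op 2: C0 read [C0 read from I: others=['C2=E'] -> C0=S, others downsized to S] -> [S,I,S,I] (invalidations this op: 0; running total: 0)
Op 3: C3 read [C3 read from I: others=['C0=S', 'C2=S'] -> C3=S, others downsized to S] -> [S,I,S,S] (invalidations this op: 0; running total: 0)
Op 4: C2 read [C2 read: already in S, no change] -> [S,I,S,S] (invalidations this op: 0; running total: 0)
Op 5: C0 write [C0 write: invalidate ['C2=S', 'C3=S'] -> C0=M] -> [M,I,I,I] (invalidations this op: 2; running total: 2)
Op 6: C3 write [C3 write: invalidate ['C0=M'] -> C3=M] -> [I,I,I,M] (invalidations this op: 1; running total: 3)
Op 7: C2 read [C2 read from I: others=['C3=M'] -> C2=S, others downsized to S] -> [I,I,S,S] (invalidations this op: 0; running total: 3)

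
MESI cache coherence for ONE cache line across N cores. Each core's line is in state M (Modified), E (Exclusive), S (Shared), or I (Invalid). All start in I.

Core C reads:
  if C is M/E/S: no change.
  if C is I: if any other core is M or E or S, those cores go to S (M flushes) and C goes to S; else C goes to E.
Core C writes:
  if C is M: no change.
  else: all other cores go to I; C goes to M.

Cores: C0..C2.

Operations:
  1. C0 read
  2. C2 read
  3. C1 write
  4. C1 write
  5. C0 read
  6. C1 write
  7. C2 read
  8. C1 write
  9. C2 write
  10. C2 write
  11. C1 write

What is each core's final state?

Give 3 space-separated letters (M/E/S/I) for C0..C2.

Answer: I M I

Derivation:
Op 1: C0 read [C0 read from I: no other sharers -> C0=E (exclusive)] -> [E,I,I]
Op 2: C2 read [C2 read from I: others=['C0=E'] -> C2=S, others downsized to S] -> [S,I,S]
Op 3: C1 write [C1 write: invalidate ['C0=S', 'C2=S'] -> C1=M] -> [I,M,I]
Op 4: C1 write [C1 write: already M (modified), no change] -> [I,M,I]
Op 5: C0 read [C0 read from I: others=['C1=M'] -> C0=S, others downsized to S] -> [S,S,I]
Op 6: C1 write [C1 write: invalidate ['C0=S'] -> C1=M] -> [I,M,I]
Op 7: C2 read [C2 read from I: others=['C1=M'] -> C2=S, others downsized to S] -> [I,S,S]
Op 8: C1 write [C1 write: invalidate ['C2=S'] -> C1=M] -> [I,M,I]
Op 9: C2 write [C2 write: invalidate ['C1=M'] -> C2=M] -> [I,I,M]
Op 10: C2 write [C2 write: already M (modified), no change] -> [I,I,M]
Op 11: C1 write [C1 write: invalidate ['C2=M'] -> C1=M] -> [I,M,I]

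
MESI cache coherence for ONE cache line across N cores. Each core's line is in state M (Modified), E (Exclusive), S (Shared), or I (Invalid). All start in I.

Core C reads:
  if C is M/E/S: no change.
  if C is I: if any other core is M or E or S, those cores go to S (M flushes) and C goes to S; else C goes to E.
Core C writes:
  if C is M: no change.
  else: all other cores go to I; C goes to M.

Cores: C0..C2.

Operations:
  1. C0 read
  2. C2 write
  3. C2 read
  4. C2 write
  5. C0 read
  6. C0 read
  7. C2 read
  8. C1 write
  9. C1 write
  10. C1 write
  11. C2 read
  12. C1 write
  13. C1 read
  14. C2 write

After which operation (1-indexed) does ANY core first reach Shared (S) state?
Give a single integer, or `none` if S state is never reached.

Answer: 5

Derivation:
Op 1: C0 read [C0 read from I: no other sharers -> C0=E (exclusive)] -> [E,I,I]
Op 2: C2 write [C2 write: invalidate ['C0=E'] -> C2=M] -> [I,I,M]
Op 3: C2 read [C2 read: already in M, no change] -> [I,I,M]
Op 4: C2 write [C2 write: already M (modified), no change] -> [I,I,M]
Op 5: C0 read [C0 read from I: others=['C2=M'] -> C0=S, others downsized to S] -> [S,I,S]
  -> First S state at op 5; remaining ops need not be traced.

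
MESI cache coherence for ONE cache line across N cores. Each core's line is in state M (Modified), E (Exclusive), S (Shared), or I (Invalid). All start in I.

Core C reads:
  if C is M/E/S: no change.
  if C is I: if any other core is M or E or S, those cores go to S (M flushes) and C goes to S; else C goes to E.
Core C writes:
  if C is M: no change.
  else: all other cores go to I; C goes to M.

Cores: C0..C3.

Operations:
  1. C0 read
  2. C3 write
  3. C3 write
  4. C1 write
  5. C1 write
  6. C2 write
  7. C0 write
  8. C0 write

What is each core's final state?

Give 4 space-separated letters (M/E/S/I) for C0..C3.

Answer: M I I I

Derivation:
Op 1: C0 read [C0 read from I: no other sharers -> C0=E (exclusive)] -> [E,I,I,I]
Op 2: C3 write [C3 write: invalidate ['C0=E'] -> C3=M] -> [I,I,I,M]
Op 3: C3 write [C3 write: already M (modified), no change] -> [I,I,I,M]
Op 4: C1 write [C1 write: invalidate ['C3=M'] -> C1=M] -> [I,M,I,I]
Op 5: C1 write [C1 write: already M (modified), no change] -> [I,M,I,I]
Op 6: C2 write [C2 write: invalidate ['C1=M'] -> C2=M] -> [I,I,M,I]
Op 7: C0 write [C0 write: invalidate ['C2=M'] -> C0=M] -> [M,I,I,I]
Op 8: C0 write [C0 write: already M (modified), no change] -> [M,I,I,I]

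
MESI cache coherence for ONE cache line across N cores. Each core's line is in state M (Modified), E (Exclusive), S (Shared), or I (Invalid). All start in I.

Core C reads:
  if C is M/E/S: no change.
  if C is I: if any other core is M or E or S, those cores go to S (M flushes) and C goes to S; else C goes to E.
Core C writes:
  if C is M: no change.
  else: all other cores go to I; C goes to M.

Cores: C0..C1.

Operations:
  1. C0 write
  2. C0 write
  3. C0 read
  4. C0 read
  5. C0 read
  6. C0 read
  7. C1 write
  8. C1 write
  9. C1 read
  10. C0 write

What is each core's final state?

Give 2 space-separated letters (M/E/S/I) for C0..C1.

Op 1: C0 write [C0 write: invalidate none -> C0=M] -> [M,I]
Op 2: C0 write [C0 write: already M (modified), no change] -> [M,I]
Op 3: C0 read [C0 read: already in M, no change] -> [M,I]
Op 4: C0 read [C0 read: already in M, no change] -> [M,I]
Op 5: C0 read [C0 read: already in M, no change] -> [M,I]
Op 6: C0 read [C0 read: already in M, no change] -> [M,I]
Op 7: C1 write [C1 write: invalidate ['C0=M'] -> C1=M] -> [I,M]
Op 8: C1 write [C1 write: already M (modified), no change] -> [I,M]
Op 9: C1 read [C1 read: already in M, no change] -> [I,M]
Op 10: C0 write [C0 write: invalidate ['C1=M'] -> C0=M] -> [M,I]

Answer: M I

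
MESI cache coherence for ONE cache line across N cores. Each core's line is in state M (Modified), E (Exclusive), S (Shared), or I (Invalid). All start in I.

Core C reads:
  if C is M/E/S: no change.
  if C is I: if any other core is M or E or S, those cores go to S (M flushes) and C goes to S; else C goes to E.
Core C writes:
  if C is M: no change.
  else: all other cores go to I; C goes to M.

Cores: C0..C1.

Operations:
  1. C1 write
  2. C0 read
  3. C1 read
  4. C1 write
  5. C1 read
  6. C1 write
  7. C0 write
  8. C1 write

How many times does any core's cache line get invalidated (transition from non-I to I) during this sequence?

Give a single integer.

Answer: 3

Derivation:
Op 1: C1 write [C1 write: invalidate none -> C1=M] -> [I,M] (invalidations this op: 0; running total: 0)
Op 2: C0 read [C0 read from I: others=['C1=M'] -> C0=S, others downsized to S] -> [S,S] (invalidations this op: 0; running total: 0)
Op 3: C1 read [C1 read: already in S, no change] -> [S,S] (invalidations this op: 0; running total: 0)
Op 4: C1 write [C1 write: invalidate ['C0=S'] -> C1=M] -> [I,M] (invalidations this op: 1; running total: 1)
Op 5: C1 read [C1 read: already in M, no change] -> [I,M] (invalidations this op: 0; running total: 1)
Op 6: C1 write [C1 write: already M (modified), no change] -> [I,M] (invalidations this op: 0; running total: 1)
Op 7: C0 write [C0 write: invalidate ['C1=M'] -> C0=M] -> [M,I] (invalidations this op: 1; running total: 2)
Op 8: C1 write [C1 write: invalidate ['C0=M'] -> C1=M] -> [I,M] (invalidations this op: 1; running total: 3)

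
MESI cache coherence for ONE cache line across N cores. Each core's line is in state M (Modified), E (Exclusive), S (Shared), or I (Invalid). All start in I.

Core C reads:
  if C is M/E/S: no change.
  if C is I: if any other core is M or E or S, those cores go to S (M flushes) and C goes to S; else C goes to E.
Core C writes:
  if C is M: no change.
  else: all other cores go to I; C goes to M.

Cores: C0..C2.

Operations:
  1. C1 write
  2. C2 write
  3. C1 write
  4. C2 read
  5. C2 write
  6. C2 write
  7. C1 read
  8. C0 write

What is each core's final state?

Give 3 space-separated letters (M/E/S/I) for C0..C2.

Op 1: C1 write [C1 write: invalidate none -> C1=M] -> [I,M,I]
Op 2: C2 write [C2 write: invalidate ['C1=M'] -> C2=M] -> [I,I,M]
Op 3: C1 write [C1 write: invalidate ['C2=M'] -> C1=M] -> [I,M,I]
Op 4: C2 read [C2 read from I: others=['C1=M'] -> C2=S, others downsized to S] -> [I,S,S]
Op 5: C2 write [C2 write: invalidate ['C1=S'] -> C2=M] -> [I,I,M]
Op 6: C2 write [C2 write: already M (modified), no change] -> [I,I,M]
Op 7: C1 read [C1 read from I: others=['C2=M'] -> C1=S, others downsized to S] -> [I,S,S]
Op 8: C0 write [C0 write: invalidate ['C1=S', 'C2=S'] -> C0=M] -> [M,I,I]

Answer: M I I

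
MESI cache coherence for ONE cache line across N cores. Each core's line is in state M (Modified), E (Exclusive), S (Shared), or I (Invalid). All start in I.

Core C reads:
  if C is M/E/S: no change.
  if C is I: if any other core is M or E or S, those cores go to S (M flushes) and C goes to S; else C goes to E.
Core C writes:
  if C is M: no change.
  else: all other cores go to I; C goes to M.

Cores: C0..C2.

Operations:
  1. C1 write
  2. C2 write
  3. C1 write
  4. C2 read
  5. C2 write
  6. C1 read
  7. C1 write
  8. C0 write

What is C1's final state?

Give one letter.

Answer: I

Derivation:
Op 1: C1 write [C1 write: invalidate none -> C1=M] -> [I,M,I]
Op 2: C2 write [C2 write: invalidate ['C1=M'] -> C2=M] -> [I,I,M]
Op 3: C1 write [C1 write: invalidate ['C2=M'] -> C1=M] -> [I,M,I]
Op 4: C2 read [C2 read from I: others=['C1=M'] -> C2=S, others downsized to S] -> [I,S,S]
Op 5: C2 write [C2 write: invalidate ['C1=S'] -> C2=M] -> [I,I,M]
Op 6: C1 read [C1 read from I: others=['C2=M'] -> C1=S, others downsized to S] -> [I,S,S]
Op 7: C1 write [C1 write: invalidate ['C2=S'] -> C1=M] -> [I,M,I]
Op 8: C0 write [C0 write: invalidate ['C1=M'] -> C0=M] -> [M,I,I]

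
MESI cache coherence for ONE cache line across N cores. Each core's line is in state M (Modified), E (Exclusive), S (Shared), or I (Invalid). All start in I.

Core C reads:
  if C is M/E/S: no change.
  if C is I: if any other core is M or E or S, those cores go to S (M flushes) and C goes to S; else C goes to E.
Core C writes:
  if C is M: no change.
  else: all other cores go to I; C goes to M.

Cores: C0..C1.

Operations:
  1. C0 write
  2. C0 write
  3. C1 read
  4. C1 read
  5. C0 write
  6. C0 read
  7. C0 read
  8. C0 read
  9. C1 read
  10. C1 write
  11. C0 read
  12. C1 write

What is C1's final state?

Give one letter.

Answer: M

Derivation:
Op 1: C0 write [C0 write: invalidate none -> C0=M] -> [M,I]
Op 2: C0 write [C0 write: already M (modified), no change] -> [M,I]
Op 3: C1 read [C1 read from I: others=['C0=M'] -> C1=S, others downsized to S] -> [S,S]
Op 4: C1 read [C1 read: already in S, no change] -> [S,S]
Op 5: C0 write [C0 write: invalidate ['C1=S'] -> C0=M] -> [M,I]
Op 6: C0 read [C0 read: already in M, no change] -> [M,I]
Op 7: C0 read [C0 read: already in M, no change] -> [M,I]
Op 8: C0 read [C0 read: already in M, no change] -> [M,I]
Op 9: C1 read [C1 read from I: others=['C0=M'] -> C1=S, others downsized to S] -> [S,S]
Op 10: C1 write [C1 write: invalidate ['C0=S'] -> C1=M] -> [I,M]
Op 11: C0 read [C0 read from I: others=['C1=M'] -> C0=S, others downsized to S] -> [S,S]
Op 12: C1 write [C1 write: invalidate ['C0=S'] -> C1=M] -> [I,M]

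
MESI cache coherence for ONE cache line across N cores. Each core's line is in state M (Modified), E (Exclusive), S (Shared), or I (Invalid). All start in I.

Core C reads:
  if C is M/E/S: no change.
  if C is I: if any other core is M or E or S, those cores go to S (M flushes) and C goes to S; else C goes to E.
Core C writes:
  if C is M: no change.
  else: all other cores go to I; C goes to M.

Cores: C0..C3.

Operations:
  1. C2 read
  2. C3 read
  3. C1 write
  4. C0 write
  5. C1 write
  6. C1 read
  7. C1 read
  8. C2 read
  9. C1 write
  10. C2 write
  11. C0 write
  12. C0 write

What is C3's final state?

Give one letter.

Answer: I

Derivation:
Op 1: C2 read [C2 read from I: no other sharers -> C2=E (exclusive)] -> [I,I,E,I]
Op 2: C3 read [C3 read from I: others=['C2=E'] -> C3=S, others downsized to S] -> [I,I,S,S]
Op 3: C1 write [C1 write: invalidate ['C2=S', 'C3=S'] -> C1=M] -> [I,M,I,I]
Op 4: C0 write [C0 write: invalidate ['C1=M'] -> C0=M] -> [M,I,I,I]
Op 5: C1 write [C1 write: invalidate ['C0=M'] -> C1=M] -> [I,M,I,I]
Op 6: C1 read [C1 read: already in M, no change] -> [I,M,I,I]
Op 7: C1 read [C1 read: already in M, no change] -> [I,M,I,I]
Op 8: C2 read [C2 read from I: others=['C1=M'] -> C2=S, others downsized to S] -> [I,S,S,I]
Op 9: C1 write [C1 write: invalidate ['C2=S'] -> C1=M] -> [I,M,I,I]
Op 10: C2 write [C2 write: invalidate ['C1=M'] -> C2=M] -> [I,I,M,I]
Op 11: C0 write [C0 write: invalidate ['C2=M'] -> C0=M] -> [M,I,I,I]
Op 12: C0 write [C0 write: already M (modified), no change] -> [M,I,I,I]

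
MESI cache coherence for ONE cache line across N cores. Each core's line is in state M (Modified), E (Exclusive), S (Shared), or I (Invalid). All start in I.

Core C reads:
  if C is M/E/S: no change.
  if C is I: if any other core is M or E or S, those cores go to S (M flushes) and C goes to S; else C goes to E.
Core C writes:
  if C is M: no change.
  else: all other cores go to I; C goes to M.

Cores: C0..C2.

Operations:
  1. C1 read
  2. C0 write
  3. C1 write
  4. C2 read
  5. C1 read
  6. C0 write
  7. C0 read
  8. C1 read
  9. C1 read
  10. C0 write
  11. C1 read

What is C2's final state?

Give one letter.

Answer: I

Derivation:
Op 1: C1 read [C1 read from I: no other sharers -> C1=E (exclusive)] -> [I,E,I]
Op 2: C0 write [C0 write: invalidate ['C1=E'] -> C0=M] -> [M,I,I]
Op 3: C1 write [C1 write: invalidate ['C0=M'] -> C1=M] -> [I,M,I]
Op 4: C2 read [C2 read from I: others=['C1=M'] -> C2=S, others downsized to S] -> [I,S,S]
Op 5: C1 read [C1 read: already in S, no change] -> [I,S,S]
Op 6: C0 write [C0 write: invalidate ['C1=S', 'C2=S'] -> C0=M] -> [M,I,I]
Op 7: C0 read [C0 read: already in M, no change] -> [M,I,I]
Op 8: C1 read [C1 read from I: others=['C0=M'] -> C1=S, others downsized to S] -> [S,S,I]
Op 9: C1 read [C1 read: already in S, no change] -> [S,S,I]
Op 10: C0 write [C0 write: invalidate ['C1=S'] -> C0=M] -> [M,I,I]
Op 11: C1 read [C1 read from I: others=['C0=M'] -> C1=S, others downsized to S] -> [S,S,I]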